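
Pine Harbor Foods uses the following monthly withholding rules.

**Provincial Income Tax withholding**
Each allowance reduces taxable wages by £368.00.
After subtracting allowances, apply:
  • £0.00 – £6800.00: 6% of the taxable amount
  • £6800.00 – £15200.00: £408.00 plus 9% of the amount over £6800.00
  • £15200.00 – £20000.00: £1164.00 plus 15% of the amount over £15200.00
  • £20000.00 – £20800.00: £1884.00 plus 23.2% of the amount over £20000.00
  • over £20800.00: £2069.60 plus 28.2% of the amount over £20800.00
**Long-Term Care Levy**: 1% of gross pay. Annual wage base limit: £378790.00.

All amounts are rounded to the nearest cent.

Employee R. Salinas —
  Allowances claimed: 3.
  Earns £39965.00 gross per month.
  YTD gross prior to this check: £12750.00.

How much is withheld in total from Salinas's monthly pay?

£7562.45

Provincial Income Tax: taxable = £39965.00 − 3×£368.00 = £38861.00
  £2069.60 + 28.2% × (£38861.00 − £20800.00) = £2069.60 + 28.2% × £18061.00 = £7162.80
Long-Term Care Levy: 1% × £39965.00 = £399.65
Total: £7162.80 + £399.65 = £7562.45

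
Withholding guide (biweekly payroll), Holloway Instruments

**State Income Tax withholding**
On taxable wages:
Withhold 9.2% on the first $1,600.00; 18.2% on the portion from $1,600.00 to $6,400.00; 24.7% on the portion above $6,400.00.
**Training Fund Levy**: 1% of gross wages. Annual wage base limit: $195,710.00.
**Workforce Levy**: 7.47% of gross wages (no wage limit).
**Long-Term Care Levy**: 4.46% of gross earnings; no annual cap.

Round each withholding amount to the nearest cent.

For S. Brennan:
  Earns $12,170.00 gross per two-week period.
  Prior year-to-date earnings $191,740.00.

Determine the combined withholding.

State Income Tax: taxable = $12,170.00
  $1,020.80 + 24.7% × ($12,170.00 − $6,400.00) = $1,020.80 + 24.7% × $5,770.00 = $2,445.99
Training Fund Levy: cap $195,710.00 − YTD $191,740.00 = $3,970.00 subject; 1% × $3,970.00 = $39.70
Workforce Levy: 7.47% × $12,170.00 = $909.10
Long-Term Care Levy: 4.46% × $12,170.00 = $542.78
Total: $2,445.99 + $39.70 + $909.10 + $542.78 = $3,937.57

$3,937.57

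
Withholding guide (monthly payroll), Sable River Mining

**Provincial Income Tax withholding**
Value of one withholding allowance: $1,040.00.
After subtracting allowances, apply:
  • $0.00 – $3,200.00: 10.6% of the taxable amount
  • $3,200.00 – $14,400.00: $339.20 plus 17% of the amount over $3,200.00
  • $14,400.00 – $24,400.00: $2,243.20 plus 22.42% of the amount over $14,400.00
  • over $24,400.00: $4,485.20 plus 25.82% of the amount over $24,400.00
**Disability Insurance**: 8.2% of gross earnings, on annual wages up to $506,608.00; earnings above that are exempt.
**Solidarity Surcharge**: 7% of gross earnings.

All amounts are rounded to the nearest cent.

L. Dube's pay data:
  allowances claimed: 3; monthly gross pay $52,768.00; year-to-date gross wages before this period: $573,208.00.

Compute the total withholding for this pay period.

Provincial Income Tax: taxable = $52,768.00 − 3×$1,040.00 = $49,648.00
  $4,485.20 + 25.82% × ($49,648.00 − $24,400.00) = $4,485.20 + 25.82% × $25,248.00 = $11,004.23
Disability Insurance: YTD $573,208.00 ≥ cap $506,608.00 → $0.00
Solidarity Surcharge: 7% × $52,768.00 = $3,693.76
Total: $11,004.23 + $0.00 + $3,693.76 = $14,697.99

$14,697.99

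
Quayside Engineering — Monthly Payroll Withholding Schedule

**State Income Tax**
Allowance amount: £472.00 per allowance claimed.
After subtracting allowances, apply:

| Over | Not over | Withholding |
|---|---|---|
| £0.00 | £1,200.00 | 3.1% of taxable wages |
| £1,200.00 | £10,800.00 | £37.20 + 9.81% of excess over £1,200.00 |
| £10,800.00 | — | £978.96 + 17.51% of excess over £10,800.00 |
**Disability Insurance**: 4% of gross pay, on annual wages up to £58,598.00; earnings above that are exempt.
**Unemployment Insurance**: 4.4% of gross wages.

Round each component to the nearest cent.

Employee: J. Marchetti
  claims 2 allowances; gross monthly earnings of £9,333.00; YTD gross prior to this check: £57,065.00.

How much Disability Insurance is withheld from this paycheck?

£61.32

Disability Insurance: cap £58,598.00 − YTD £57,065.00 = £1,533.00 subject; 4% × £1,533.00 = £61.32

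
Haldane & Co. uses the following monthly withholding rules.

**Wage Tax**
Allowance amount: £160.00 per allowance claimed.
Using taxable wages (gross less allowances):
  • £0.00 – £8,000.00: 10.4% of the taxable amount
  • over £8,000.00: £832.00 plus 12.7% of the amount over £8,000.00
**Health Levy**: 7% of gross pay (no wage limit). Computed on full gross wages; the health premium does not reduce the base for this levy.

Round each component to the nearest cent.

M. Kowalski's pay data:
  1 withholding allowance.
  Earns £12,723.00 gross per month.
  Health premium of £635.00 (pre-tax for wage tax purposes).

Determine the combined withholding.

£2,221.47

Wage Tax: taxable = £12,723.00 − £635.00 − 1×£160.00 = £11,928.00
  £832.00 + 12.7% × (£11,928.00 − £8,000.00) = £832.00 + 12.7% × £3,928.00 = £1,330.86
Health Levy: 7% × £12,723.00 = £890.61
Total: £1,330.86 + £890.61 = £2,221.47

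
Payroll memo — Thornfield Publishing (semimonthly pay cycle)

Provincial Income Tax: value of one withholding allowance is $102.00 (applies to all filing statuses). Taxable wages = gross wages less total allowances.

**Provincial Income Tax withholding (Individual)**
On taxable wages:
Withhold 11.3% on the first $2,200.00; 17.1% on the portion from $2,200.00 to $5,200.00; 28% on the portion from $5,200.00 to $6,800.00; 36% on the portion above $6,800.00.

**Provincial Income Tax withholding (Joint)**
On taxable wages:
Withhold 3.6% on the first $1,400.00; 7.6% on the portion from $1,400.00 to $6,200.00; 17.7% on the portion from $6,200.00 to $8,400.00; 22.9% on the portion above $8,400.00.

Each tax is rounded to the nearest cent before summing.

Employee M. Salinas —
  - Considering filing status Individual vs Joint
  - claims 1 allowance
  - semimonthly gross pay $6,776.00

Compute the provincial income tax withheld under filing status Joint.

Provincial Income Tax (Joint): taxable = $6,776.00 − 1×$102.00 = $6,674.00
  $415.20 + 17.7% × ($6,674.00 − $6,200.00) = $415.20 + 17.7% × $474.00 = $499.10

$499.10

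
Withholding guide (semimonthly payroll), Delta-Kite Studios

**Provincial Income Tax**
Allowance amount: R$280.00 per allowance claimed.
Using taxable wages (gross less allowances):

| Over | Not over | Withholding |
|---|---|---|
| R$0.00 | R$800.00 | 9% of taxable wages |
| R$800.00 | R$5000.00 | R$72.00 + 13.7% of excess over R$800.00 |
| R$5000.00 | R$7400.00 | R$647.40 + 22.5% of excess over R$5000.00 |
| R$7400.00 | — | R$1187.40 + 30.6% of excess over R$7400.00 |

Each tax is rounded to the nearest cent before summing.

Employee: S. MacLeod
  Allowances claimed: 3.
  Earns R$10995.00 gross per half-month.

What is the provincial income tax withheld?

R$2030.43

Provincial Income Tax: taxable = R$10995.00 − 3×R$280.00 = R$10155.00
  R$1187.40 + 30.6% × (R$10155.00 − R$7400.00) = R$1187.40 + 30.6% × R$2755.00 = R$2030.43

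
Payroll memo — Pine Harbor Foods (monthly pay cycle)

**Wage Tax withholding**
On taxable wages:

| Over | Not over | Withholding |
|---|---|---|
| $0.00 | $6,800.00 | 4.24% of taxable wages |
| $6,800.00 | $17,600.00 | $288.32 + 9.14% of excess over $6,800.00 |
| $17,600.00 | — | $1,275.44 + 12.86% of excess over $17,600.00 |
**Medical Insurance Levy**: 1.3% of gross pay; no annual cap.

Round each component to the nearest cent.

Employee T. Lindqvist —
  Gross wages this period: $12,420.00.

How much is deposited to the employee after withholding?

$11,456.55

Wage Tax: taxable = $12,420.00
  $288.32 + 9.14% × ($12,420.00 − $6,800.00) = $288.32 + 9.14% × $5,620.00 = $801.99
Medical Insurance Levy: 1.3% × $12,420.00 = $161.46
Total withheld: $801.99 + $161.46 = $963.45
Net pay: $12,420.00 − $963.45 = $11,456.55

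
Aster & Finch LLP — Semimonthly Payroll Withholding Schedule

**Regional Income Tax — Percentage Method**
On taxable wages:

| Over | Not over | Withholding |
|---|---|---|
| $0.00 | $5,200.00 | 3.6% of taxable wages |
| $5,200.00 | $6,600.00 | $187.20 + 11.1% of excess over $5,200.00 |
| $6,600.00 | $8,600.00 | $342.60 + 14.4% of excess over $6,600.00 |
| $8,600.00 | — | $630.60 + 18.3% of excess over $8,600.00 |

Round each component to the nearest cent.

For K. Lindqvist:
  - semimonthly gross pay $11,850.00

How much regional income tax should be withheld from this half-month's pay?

$1,225.35

Regional Income Tax: taxable = $11,850.00
  $630.60 + 18.3% × ($11,850.00 − $8,600.00) = $630.60 + 18.3% × $3,250.00 = $1,225.35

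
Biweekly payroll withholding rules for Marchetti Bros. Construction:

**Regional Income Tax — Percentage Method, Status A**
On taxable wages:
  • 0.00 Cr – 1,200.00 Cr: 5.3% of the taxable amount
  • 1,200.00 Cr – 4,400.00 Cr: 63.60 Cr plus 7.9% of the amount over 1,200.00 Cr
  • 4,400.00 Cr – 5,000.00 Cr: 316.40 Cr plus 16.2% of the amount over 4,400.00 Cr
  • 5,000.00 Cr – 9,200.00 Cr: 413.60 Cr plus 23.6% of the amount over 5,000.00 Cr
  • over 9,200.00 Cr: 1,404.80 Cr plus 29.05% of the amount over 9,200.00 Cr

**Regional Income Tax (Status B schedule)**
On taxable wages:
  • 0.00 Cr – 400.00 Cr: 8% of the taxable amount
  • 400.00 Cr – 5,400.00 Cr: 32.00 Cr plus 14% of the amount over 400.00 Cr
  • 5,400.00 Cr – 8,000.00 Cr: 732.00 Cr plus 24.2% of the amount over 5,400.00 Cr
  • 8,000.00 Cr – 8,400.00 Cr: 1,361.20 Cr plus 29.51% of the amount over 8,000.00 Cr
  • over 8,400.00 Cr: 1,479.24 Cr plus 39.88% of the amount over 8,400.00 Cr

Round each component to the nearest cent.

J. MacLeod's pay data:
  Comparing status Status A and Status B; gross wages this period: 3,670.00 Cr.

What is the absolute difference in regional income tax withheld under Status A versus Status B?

Regional Income Tax (Status A): taxable = 3,670.00 Cr
  63.60 Cr + 7.9% × (3,670.00 Cr − 1,200.00 Cr) = 63.60 Cr + 7.9% × 2,470.00 Cr = 258.73 Cr
Regional Income Tax (Status B): taxable = 3,670.00 Cr
  32.00 Cr + 14% × (3,670.00 Cr − 400.00 Cr) = 32.00 Cr + 14% × 3,270.00 Cr = 489.80 Cr
Difference: |258.73 Cr − 489.80 Cr| = 231.07 Cr (higher under Status B)

231.07 Cr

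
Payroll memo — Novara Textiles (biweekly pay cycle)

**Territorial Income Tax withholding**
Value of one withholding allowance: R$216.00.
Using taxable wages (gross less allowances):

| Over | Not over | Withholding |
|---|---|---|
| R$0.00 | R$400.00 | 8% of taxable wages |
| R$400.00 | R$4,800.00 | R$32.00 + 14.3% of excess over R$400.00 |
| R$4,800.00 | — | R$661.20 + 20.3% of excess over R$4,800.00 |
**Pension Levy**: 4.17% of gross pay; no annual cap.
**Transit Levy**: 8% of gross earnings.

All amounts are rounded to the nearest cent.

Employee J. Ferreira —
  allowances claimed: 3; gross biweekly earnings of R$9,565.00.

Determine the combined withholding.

R$2,661.01

Territorial Income Tax: taxable = R$9,565.00 − 3×R$216.00 = R$8,917.00
  R$661.20 + 20.3% × (R$8,917.00 − R$4,800.00) = R$661.20 + 20.3% × R$4,117.00 = R$1,496.95
Pension Levy: 4.17% × R$9,565.00 = R$398.86
Transit Levy: 8% × R$9,565.00 = R$765.20
Total: R$1,496.95 + R$398.86 + R$765.20 = R$2,661.01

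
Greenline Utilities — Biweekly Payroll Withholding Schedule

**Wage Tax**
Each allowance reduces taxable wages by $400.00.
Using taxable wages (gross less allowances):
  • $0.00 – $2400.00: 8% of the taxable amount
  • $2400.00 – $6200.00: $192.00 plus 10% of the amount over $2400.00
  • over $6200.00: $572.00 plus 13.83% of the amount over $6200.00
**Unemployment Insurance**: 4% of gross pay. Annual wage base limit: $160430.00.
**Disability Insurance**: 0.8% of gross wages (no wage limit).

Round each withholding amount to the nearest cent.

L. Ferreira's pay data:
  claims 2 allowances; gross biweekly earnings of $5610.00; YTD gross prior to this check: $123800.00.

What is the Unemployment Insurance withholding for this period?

Unemployment Insurance: 4% × $5610.00 = $224.40

$224.40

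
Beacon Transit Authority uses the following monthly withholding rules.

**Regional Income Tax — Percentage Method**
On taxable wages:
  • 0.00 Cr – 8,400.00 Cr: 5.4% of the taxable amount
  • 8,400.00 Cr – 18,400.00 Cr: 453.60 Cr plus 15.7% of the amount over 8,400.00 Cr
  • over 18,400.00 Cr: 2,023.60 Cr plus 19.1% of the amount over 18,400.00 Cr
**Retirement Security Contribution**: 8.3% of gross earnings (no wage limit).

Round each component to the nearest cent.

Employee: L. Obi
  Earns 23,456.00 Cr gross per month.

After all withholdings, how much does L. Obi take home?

18,519.85 Cr

Regional Income Tax: taxable = 23,456.00 Cr
  2,023.60 Cr + 19.1% × (23,456.00 Cr − 18,400.00 Cr) = 2,023.60 Cr + 19.1% × 5,056.00 Cr = 2,989.30 Cr
Retirement Security Contribution: 8.3% × 23,456.00 Cr = 1,946.85 Cr
Total withheld: 2,989.30 Cr + 1,946.85 Cr = 4,936.15 Cr
Net pay: 23,456.00 Cr − 4,936.15 Cr = 18,519.85 Cr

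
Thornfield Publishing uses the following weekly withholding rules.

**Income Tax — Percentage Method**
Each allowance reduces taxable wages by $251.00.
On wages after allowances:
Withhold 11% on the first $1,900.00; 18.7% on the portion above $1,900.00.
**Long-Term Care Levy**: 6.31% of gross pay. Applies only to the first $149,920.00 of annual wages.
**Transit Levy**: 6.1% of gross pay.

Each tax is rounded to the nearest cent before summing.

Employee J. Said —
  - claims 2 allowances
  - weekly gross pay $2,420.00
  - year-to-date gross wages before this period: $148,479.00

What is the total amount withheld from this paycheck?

Income Tax: taxable = $2,420.00 − 2×$251.00 = $1,918.00
  $209.00 + 18.7% × ($1,918.00 − $1,900.00) = $209.00 + 18.7% × $18.00 = $212.37
Long-Term Care Levy: cap $149,920.00 − YTD $148,479.00 = $1,441.00 subject; 6.31% × $1,441.00 = $90.93
Transit Levy: 6.1% × $2,420.00 = $147.62
Total: $212.37 + $90.93 + $147.62 = $450.92

$450.92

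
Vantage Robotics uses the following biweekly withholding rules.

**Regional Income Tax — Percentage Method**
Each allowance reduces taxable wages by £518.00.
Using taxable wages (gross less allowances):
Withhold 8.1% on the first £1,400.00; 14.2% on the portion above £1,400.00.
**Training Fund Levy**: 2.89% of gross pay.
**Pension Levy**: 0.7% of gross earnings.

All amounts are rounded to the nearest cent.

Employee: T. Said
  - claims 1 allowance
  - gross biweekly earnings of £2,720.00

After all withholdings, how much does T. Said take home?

£2,395.07

Regional Income Tax: taxable = £2,720.00 − 1×£518.00 = £2,202.00
  £113.40 + 14.2% × (£2,202.00 − £1,400.00) = £113.40 + 14.2% × £802.00 = £227.28
Training Fund Levy: 2.89% × £2,720.00 = £78.61
Pension Levy: 0.7% × £2,720.00 = £19.04
Total withheld: £227.28 + £78.61 + £19.04 = £324.93
Net pay: £2,720.00 − £324.93 = £2,395.07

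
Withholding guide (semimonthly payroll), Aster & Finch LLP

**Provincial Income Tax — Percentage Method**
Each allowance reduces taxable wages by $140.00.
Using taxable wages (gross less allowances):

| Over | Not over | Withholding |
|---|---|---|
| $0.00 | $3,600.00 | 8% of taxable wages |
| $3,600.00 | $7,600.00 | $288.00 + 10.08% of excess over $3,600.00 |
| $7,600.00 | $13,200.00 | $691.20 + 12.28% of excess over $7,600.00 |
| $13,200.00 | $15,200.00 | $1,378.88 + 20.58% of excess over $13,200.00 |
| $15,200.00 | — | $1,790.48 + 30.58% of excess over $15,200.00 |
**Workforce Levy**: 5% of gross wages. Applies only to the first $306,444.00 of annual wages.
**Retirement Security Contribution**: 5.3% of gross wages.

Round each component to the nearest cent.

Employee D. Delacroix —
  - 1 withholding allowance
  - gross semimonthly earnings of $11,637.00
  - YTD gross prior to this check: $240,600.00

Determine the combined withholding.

Provincial Income Tax: taxable = $11,637.00 − 1×$140.00 = $11,497.00
  $691.20 + 12.28% × ($11,497.00 − $7,600.00) = $691.20 + 12.28% × $3,897.00 = $1,169.75
Workforce Levy: 5% × $11,637.00 = $581.85
Retirement Security Contribution: 5.3% × $11,637.00 = $616.76
Total: $1,169.75 + $581.85 + $616.76 = $2,368.36

$2,368.36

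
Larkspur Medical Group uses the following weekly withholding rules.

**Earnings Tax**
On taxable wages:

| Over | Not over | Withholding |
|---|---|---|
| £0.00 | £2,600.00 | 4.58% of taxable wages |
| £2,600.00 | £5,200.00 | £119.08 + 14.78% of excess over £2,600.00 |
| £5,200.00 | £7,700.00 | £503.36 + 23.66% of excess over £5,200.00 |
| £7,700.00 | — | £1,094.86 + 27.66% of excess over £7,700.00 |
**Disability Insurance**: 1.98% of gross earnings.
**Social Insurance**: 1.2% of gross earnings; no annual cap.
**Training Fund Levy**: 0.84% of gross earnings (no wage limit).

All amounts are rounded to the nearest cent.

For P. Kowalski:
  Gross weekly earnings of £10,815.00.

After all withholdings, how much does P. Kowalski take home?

Earnings Tax: taxable = £10,815.00
  £1,094.86 + 27.66% × (£10,815.00 − £7,700.00) = £1,094.86 + 27.66% × £3,115.00 = £1,956.47
Disability Insurance: 1.98% × £10,815.00 = £214.14
Social Insurance: 1.2% × £10,815.00 = £129.78
Training Fund Levy: 0.84% × £10,815.00 = £90.85
Total withheld: £1,956.47 + £214.14 + £129.78 + £90.85 = £2,391.24
Net pay: £10,815.00 − £2,391.24 = £8,423.76

£8,423.76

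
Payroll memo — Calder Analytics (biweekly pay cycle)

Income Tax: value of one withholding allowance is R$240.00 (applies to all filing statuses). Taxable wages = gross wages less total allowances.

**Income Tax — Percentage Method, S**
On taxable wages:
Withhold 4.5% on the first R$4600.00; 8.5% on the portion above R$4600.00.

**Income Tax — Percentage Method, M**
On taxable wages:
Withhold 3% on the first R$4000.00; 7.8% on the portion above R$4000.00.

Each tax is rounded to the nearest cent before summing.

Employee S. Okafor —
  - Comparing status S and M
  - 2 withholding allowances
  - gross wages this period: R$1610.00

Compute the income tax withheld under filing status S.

R$50.85

Income Tax (S): taxable = R$1610.00 − 2×R$240.00 = R$1130.00
  4.5% × R$1130.00 = R$50.85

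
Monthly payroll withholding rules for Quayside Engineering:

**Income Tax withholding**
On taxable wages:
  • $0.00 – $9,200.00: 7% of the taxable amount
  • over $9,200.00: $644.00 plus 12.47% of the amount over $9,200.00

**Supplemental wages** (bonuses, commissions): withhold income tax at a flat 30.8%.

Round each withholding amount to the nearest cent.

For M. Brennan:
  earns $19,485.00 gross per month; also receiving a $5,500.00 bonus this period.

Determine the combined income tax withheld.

$3,620.54

Income Tax: taxable = $19,485.00
  $644.00 + 12.47% × ($19,485.00 − $9,200.00) = $644.00 + 12.47% × $10,285.00 = $1,926.54
Supplemental (30.8% flat on bonus): 30.8% × $5,500.00 = $1,694.00
Total income tax: $1,926.54 + $1,694.00 = $3,620.54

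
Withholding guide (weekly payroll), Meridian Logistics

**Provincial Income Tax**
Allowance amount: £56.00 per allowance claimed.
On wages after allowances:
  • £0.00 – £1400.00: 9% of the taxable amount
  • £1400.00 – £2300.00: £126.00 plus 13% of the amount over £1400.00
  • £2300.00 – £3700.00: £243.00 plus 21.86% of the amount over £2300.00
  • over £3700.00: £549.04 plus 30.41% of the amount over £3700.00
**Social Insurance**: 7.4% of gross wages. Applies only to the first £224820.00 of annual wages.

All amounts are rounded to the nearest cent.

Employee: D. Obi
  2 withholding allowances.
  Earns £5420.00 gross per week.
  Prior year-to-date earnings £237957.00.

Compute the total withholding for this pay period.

£1038.03

Provincial Income Tax: taxable = £5420.00 − 2×£56.00 = £5308.00
  £549.04 + 30.41% × (£5308.00 − £3700.00) = £549.04 + 30.41% × £1608.00 = £1038.03
Social Insurance: YTD £237957.00 ≥ cap £224820.00 → £0.00
Total: £1038.03 + £0.00 = £1038.03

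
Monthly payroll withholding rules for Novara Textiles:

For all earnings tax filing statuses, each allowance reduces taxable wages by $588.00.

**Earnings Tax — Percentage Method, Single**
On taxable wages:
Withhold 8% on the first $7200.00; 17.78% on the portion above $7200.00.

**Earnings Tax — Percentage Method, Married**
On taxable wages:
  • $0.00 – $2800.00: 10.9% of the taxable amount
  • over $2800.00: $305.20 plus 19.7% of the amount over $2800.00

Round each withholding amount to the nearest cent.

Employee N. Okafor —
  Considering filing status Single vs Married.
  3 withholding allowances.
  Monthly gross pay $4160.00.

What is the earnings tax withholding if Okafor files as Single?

Earnings Tax (Single): taxable = $4160.00 − 3×$588.00 = $2396.00
  8% × $2396.00 = $191.68

$191.68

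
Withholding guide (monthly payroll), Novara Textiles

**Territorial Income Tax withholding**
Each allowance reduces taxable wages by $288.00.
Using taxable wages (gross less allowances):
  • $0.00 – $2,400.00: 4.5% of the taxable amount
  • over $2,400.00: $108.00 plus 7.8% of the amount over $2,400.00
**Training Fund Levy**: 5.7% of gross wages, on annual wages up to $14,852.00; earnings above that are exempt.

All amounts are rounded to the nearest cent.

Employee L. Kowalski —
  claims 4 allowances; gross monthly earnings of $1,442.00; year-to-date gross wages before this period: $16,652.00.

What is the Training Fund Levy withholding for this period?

Training Fund Levy: YTD $16,652.00 ≥ cap $14,852.00 → $0.00

$0.00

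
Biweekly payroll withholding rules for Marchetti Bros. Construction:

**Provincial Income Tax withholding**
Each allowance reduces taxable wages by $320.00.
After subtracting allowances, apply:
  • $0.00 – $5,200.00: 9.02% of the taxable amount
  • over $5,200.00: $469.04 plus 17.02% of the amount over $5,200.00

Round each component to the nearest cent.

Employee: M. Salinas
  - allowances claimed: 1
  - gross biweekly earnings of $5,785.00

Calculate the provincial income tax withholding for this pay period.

Provincial Income Tax: taxable = $5,785.00 − 1×$320.00 = $5,465.00
  $469.04 + 17.02% × ($5,465.00 − $5,200.00) = $469.04 + 17.02% × $265.00 = $514.14

$514.14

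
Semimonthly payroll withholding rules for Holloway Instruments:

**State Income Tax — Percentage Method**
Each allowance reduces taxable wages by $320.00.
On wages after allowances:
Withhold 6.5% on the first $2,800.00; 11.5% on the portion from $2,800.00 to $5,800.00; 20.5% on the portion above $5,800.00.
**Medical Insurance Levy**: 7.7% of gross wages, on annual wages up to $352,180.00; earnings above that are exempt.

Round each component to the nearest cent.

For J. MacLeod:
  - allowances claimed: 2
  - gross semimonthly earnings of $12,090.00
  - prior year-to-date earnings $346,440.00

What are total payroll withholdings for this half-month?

State Income Tax: taxable = $12,090.00 − 2×$320.00 = $11,450.00
  $527.00 + 20.5% × ($11,450.00 − $5,800.00) = $527.00 + 20.5% × $5,650.00 = $1,685.25
Medical Insurance Levy: cap $352,180.00 − YTD $346,440.00 = $5,740.00 subject; 7.7% × $5,740.00 = $441.98
Total: $1,685.25 + $441.98 = $2,127.23

$2,127.23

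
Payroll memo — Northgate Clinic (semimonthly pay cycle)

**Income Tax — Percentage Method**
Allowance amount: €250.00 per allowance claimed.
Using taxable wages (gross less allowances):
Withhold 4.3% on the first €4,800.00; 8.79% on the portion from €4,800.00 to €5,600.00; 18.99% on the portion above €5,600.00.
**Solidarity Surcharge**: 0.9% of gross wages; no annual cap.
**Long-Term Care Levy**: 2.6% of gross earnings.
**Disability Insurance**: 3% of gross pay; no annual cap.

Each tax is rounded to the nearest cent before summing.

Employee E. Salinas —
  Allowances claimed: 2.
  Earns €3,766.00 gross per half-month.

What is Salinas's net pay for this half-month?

€3,380.77

Income Tax: taxable = €3,766.00 − 2×€250.00 = €3,266.00
  4.3% × €3,266.00 = €140.44
Solidarity Surcharge: 0.9% × €3,766.00 = €33.89
Long-Term Care Levy: 2.6% × €3,766.00 = €97.92
Disability Insurance: 3% × €3,766.00 = €112.98
Total withheld: €140.44 + €33.89 + €97.92 + €112.98 = €385.23
Net pay: €3,766.00 − €385.23 = €3,380.77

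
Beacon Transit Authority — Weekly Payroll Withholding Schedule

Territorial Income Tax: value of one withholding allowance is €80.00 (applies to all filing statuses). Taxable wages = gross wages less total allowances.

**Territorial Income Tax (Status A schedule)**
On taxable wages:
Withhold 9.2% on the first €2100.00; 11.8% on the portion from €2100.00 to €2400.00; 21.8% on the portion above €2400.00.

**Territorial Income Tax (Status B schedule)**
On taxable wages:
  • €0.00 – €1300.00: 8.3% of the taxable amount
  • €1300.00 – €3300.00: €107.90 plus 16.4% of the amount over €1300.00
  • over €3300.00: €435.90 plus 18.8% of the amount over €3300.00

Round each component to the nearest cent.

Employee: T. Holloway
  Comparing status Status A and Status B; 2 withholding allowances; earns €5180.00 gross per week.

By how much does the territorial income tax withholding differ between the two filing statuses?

Territorial Income Tax (Status A): taxable = €5180.00 − 2×€80.00 = €5020.00
  €228.60 + 21.8% × (€5020.00 − €2400.00) = €228.60 + 21.8% × €2620.00 = €799.76
Territorial Income Tax (Status B): taxable = €5180.00 − 2×€80.00 = €5020.00
  €435.90 + 18.8% × (€5020.00 − €3300.00) = €435.90 + 18.8% × €1720.00 = €759.26
Difference: |€799.76 − €759.26| = €40.50 (higher under Status A)

€40.50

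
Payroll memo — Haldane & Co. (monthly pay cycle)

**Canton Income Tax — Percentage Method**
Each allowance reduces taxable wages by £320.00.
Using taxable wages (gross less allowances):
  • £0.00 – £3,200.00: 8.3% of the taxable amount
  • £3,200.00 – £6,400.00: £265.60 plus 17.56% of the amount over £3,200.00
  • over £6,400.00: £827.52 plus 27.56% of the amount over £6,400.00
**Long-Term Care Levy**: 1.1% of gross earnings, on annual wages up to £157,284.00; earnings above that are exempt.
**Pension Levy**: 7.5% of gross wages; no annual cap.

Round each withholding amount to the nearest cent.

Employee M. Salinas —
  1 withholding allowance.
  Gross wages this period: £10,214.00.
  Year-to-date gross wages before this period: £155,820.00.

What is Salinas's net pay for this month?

Canton Income Tax: taxable = £10,214.00 − 1×£320.00 = £9,894.00
  £827.52 + 27.56% × (£9,894.00 − £6,400.00) = £827.52 + 27.56% × £3,494.00 = £1,790.47
Long-Term Care Levy: cap £157,284.00 − YTD £155,820.00 = £1,464.00 subject; 1.1% × £1,464.00 = £16.10
Pension Levy: 7.5% × £10,214.00 = £766.05
Total withheld: £1,790.47 + £16.10 + £766.05 = £2,572.62
Net pay: £10,214.00 − £2,572.62 = £7,641.38

£7,641.38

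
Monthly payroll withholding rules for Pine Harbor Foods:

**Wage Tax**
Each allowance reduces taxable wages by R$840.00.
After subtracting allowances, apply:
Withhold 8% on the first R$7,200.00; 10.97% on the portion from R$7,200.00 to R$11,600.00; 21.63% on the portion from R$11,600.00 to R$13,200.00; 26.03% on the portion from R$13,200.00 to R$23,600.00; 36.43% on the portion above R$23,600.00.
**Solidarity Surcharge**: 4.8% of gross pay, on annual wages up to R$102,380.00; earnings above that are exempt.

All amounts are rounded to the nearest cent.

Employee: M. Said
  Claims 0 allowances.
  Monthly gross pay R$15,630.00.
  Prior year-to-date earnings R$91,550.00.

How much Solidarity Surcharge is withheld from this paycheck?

Solidarity Surcharge: cap R$102,380.00 − YTD R$91,550.00 = R$10,830.00 subject; 4.8% × R$10,830.00 = R$519.84

R$519.84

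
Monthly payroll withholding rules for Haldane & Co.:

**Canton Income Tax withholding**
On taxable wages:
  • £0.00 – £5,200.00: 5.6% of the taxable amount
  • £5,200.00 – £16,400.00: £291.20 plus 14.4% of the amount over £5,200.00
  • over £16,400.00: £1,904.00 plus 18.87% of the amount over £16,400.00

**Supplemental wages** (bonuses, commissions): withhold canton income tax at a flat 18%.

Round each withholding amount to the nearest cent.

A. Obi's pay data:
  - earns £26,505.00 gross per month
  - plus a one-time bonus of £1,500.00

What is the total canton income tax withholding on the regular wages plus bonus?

£4,080.81

Canton Income Tax: taxable = £26,505.00
  £1,904.00 + 18.87% × (£26,505.00 − £16,400.00) = £1,904.00 + 18.87% × £10,105.00 = £3,810.81
Supplemental (18% flat on bonus): 18% × £1,500.00 = £270.00
Total canton income tax: £3,810.81 + £270.00 = £4,080.81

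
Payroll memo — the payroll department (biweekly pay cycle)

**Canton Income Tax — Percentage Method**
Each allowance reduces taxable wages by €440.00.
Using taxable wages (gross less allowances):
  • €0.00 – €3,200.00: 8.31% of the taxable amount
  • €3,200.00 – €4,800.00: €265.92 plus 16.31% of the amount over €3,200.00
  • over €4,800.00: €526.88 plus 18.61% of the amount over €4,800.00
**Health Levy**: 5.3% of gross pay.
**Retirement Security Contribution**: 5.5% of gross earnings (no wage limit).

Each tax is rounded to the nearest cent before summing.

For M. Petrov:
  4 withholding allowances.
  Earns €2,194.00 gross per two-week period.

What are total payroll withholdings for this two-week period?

€273.02

Canton Income Tax: taxable = €2,194.00 − 4×€440.00 = €434.00
  8.31% × €434.00 = €36.07
Health Levy: 5.3% × €2,194.00 = €116.28
Retirement Security Contribution: 5.5% × €2,194.00 = €120.67
Total: €36.07 + €116.28 + €120.67 = €273.02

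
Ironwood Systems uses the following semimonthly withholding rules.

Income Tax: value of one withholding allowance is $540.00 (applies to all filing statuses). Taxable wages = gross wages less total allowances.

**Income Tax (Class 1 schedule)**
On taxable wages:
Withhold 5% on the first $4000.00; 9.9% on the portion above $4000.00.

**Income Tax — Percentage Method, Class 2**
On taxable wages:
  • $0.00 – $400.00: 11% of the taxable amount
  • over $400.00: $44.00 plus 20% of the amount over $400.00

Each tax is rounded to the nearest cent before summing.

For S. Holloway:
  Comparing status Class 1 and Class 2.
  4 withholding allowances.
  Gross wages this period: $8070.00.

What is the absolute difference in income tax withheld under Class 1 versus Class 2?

$756.91

Income Tax (Class 1): taxable = $8070.00 − 4×$540.00 = $5910.00
  $200.00 + 9.9% × ($5910.00 − $4000.00) = $200.00 + 9.9% × $1910.00 = $389.09
Income Tax (Class 2): taxable = $8070.00 − 4×$540.00 = $5910.00
  $44.00 + 20% × ($5910.00 − $400.00) = $44.00 + 20% × $5510.00 = $1146.00
Difference: |$389.09 − $1146.00| = $756.91 (higher under Class 2)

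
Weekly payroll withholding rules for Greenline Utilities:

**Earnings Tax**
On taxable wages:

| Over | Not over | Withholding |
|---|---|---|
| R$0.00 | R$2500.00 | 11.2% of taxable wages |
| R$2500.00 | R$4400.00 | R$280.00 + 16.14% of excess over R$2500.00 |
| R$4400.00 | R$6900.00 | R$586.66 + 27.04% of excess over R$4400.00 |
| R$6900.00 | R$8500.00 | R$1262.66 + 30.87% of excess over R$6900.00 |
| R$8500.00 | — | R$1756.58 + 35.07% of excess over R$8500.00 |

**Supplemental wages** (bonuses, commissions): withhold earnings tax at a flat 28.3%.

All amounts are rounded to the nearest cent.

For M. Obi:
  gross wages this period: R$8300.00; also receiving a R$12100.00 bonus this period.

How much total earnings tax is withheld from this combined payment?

R$5119.14

Earnings Tax: taxable = R$8300.00
  R$1262.66 + 30.87% × (R$8300.00 − R$6900.00) = R$1262.66 + 30.87% × R$1400.00 = R$1694.84
Supplemental (28.3% flat on bonus): 28.3% × R$12100.00 = R$3424.30
Total earnings tax: R$1694.84 + R$3424.30 = R$5119.14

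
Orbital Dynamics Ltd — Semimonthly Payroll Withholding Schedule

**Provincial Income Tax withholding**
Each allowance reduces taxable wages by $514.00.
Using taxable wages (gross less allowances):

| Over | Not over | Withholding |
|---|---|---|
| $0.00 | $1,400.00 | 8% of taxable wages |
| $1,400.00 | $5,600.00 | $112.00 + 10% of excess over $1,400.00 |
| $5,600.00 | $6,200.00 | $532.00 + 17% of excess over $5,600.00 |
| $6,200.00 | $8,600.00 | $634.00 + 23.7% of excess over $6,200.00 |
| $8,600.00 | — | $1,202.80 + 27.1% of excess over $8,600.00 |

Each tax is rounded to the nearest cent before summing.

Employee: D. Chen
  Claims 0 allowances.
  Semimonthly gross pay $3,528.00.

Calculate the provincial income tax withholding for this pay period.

$324.80

Provincial Income Tax: taxable = $3,528.00
  $112.00 + 10% × ($3,528.00 − $1,400.00) = $112.00 + 10% × $2,128.00 = $324.80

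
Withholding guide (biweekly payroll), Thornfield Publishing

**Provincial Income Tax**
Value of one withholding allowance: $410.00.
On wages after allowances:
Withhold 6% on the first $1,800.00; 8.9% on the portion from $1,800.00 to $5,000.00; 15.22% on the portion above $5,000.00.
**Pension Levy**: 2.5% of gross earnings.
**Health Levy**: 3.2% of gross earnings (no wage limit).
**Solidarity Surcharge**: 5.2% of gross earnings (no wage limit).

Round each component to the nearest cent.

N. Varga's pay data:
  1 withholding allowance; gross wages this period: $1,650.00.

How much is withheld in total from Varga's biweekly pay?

$254.25

Provincial Income Tax: taxable = $1,650.00 − 1×$410.00 = $1,240.00
  6% × $1,240.00 = $74.40
Pension Levy: 2.5% × $1,650.00 = $41.25
Health Levy: 3.2% × $1,650.00 = $52.80
Solidarity Surcharge: 5.2% × $1,650.00 = $85.80
Total: $74.40 + $41.25 + $52.80 + $85.80 = $254.25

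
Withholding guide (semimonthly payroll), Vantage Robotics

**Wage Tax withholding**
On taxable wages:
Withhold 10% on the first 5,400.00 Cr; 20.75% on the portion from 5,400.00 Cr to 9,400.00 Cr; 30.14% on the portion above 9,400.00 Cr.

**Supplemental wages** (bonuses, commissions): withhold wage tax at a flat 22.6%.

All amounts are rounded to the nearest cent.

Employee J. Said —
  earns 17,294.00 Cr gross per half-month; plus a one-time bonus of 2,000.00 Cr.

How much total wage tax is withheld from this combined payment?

4,201.25 Cr

Wage Tax: taxable = 17,294.00 Cr
  1,370.00 Cr + 30.14% × (17,294.00 Cr − 9,400.00 Cr) = 1,370.00 Cr + 30.14% × 7,894.00 Cr = 3,749.25 Cr
Supplemental (22.6% flat on bonus): 22.6% × 2,000.00 Cr = 452.00 Cr
Total wage tax: 3,749.25 Cr + 452.00 Cr = 4,201.25 Cr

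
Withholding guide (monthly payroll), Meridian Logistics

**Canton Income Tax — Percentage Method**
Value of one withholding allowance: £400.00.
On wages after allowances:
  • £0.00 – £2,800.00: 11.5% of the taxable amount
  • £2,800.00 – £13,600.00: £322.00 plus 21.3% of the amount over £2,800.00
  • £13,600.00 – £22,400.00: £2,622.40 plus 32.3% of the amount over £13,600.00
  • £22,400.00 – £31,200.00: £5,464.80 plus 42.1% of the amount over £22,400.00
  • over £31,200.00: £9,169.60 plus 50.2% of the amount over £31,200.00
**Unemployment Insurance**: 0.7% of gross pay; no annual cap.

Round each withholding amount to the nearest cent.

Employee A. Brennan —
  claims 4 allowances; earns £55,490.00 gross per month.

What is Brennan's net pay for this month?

Canton Income Tax: taxable = £55,490.00 − 4×£400.00 = £53,890.00
  £9,169.60 + 50.2% × (£53,890.00 − £31,200.00) = £9,169.60 + 50.2% × £22,690.00 = £20,559.98
Unemployment Insurance: 0.7% × £55,490.00 = £388.43
Total withheld: £20,559.98 + £388.43 = £20,948.41
Net pay: £55,490.00 − £20,948.41 = £34,541.59

£34,541.59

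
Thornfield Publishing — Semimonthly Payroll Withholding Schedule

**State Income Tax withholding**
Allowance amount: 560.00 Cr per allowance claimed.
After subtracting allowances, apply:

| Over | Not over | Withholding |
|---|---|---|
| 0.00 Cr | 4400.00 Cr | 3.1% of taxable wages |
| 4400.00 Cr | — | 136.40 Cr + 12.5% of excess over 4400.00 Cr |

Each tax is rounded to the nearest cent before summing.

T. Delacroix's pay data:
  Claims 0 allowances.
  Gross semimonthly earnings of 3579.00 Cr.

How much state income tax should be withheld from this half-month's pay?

State Income Tax: taxable = 3579.00 Cr
  3.1% × 3579.00 Cr = 110.95 Cr

110.95 Cr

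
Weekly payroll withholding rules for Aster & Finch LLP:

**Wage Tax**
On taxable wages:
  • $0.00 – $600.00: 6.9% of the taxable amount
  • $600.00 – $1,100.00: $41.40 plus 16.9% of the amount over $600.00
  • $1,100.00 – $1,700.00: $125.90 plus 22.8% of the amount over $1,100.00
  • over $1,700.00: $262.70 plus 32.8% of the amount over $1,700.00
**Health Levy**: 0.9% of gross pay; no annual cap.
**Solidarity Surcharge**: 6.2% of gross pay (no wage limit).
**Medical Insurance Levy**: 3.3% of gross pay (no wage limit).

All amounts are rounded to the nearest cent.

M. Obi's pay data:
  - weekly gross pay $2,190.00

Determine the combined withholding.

$651.18

Wage Tax: taxable = $2,190.00
  $262.70 + 32.8% × ($2,190.00 − $1,700.00) = $262.70 + 32.8% × $490.00 = $423.42
Health Levy: 0.9% × $2,190.00 = $19.71
Solidarity Surcharge: 6.2% × $2,190.00 = $135.78
Medical Insurance Levy: 3.3% × $2,190.00 = $72.27
Total: $423.42 + $19.71 + $135.78 + $72.27 = $651.18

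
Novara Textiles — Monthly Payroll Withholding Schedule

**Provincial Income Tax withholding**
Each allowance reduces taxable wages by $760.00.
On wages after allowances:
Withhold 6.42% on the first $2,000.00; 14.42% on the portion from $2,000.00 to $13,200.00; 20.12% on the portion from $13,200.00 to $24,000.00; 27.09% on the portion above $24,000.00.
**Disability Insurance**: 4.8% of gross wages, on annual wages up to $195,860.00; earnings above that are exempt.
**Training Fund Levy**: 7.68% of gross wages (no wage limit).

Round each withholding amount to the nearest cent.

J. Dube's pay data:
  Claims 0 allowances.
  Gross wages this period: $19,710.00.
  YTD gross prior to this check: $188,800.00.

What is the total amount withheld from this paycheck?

$4,905.86

Provincial Income Tax: taxable = $19,710.00
  $1,743.44 + 20.12% × ($19,710.00 − $13,200.00) = $1,743.44 + 20.12% × $6,510.00 = $3,053.25
Disability Insurance: cap $195,860.00 − YTD $188,800.00 = $7,060.00 subject; 4.8% × $7,060.00 = $338.88
Training Fund Levy: 7.68% × $19,710.00 = $1,513.73
Total: $3,053.25 + $338.88 + $1,513.73 = $4,905.86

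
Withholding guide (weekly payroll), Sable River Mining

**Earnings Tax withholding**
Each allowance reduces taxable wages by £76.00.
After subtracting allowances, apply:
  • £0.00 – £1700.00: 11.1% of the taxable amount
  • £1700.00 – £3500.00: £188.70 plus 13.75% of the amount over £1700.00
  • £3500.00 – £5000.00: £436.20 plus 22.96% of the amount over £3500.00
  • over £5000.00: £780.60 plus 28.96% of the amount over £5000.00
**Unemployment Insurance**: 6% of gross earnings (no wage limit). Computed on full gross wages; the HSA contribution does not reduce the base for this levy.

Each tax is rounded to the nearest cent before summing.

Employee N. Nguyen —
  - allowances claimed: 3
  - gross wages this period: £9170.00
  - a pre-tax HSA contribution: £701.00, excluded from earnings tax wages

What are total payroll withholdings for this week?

£2269.39

Earnings Tax: taxable = £9170.00 − £701.00 − 3×£76.00 = £8241.00
  £780.60 + 28.96% × (£8241.00 − £5000.00) = £780.60 + 28.96% × £3241.00 = £1719.19
Unemployment Insurance: 6% × £9170.00 = £550.20
Total: £1719.19 + £550.20 = £2269.39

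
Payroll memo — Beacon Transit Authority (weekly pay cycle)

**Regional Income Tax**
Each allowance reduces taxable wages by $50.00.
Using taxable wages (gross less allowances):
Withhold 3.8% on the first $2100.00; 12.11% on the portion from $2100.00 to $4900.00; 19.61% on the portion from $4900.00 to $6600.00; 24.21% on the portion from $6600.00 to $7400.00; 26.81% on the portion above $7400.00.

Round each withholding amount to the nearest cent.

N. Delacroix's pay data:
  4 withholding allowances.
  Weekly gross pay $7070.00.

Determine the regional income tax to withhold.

Regional Income Tax: taxable = $7070.00 − 4×$50.00 = $6870.00
  $752.25 + 24.21% × ($6870.00 − $6600.00) = $752.25 + 24.21% × $270.00 = $817.62

$817.62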